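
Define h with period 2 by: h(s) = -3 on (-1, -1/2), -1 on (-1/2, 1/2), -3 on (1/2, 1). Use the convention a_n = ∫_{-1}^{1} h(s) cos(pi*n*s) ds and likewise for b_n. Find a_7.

-4/(7*pi)

a_7 = ∫_{-1}^{1} h(s) cos(7*pi*s) ds.
h is even and cos(7*pi*s) is even, so the integrand is even and a_7 = 2 ∫_0^{1} h(s) cos(7*pi*s) ds.
Split the integral at the breakpoints.
Directly, an antiderivative of (-1) cos(7*pi*s) is -sin(7*pi*s)/(7*pi); evaluating from 0 to 1/2: ∫_{0}^{1/2} (-1) cos(7*pi*s) ds = (1/(7*pi)) - (0) = 1/(7*pi).
Directly, an antiderivative of (-3) cos(7*pi*s) is -3*sin(7*pi*s)/(7*pi); evaluating from 1/2 to 1: ∫_{1/2}^{1} (-3) cos(7*pi*s) ds = (0) - (3/(7*pi)) = -3/(7*pi).
Summing the pieces and multiplying by 2 gives a_7 = -4/(7*pi).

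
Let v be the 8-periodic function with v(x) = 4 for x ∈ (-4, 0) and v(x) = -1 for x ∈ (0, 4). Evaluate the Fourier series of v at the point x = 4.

3/2

At x = 4 the one-sided limits are v(4^-) = -1 and v(4^+) = 4.
By Dirichlet's theorem the series converges to their average, [(-1) + (4)]/2 = 3/2.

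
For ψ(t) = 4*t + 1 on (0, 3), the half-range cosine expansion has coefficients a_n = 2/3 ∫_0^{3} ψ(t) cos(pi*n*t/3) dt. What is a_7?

-48/(49*pi**2)

a_7 = 2/3 ∫_0^{3} (4*t + 1) cos(7*pi*t/3) dt.
Integrating by parts (boundary term plus one more integral), an antiderivative of (4*t + 1) cos(7*pi*t/3) is 12*t*sin(7*pi*t/3)/(7*pi) + 3*sin(7*pi*t/3)/(7*pi) + 36*cos(7*pi*t/3)/(49*pi**2); evaluating from 0 to 3: ∫_{0}^{3} (4*t + 1) cos(7*pi*t/3) dt = (-36/(49*pi**2)) - (36/(49*pi**2)) = -72/(49*pi**2).
Hence a_7 = (2/3)·(-72/(49*pi**2)) = -48/(49*pi**2).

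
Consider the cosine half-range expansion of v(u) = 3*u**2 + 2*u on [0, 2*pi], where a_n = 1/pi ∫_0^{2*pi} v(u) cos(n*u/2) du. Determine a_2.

a_2 = 1/pi ∫_0^{2*pi} (3*u**2 + 2*u) cos(u) du.
Integrating by parts twice (tabular method), an antiderivative of (3*u**2 + 2*u) cos(u) is 3*u**2*sin(u) + 2*u*sin(u) + 6*u*cos(u) - 6*sin(u) + 2*cos(u); evaluating from 0 to 2*pi: ∫_{0}^{2*pi} (3*u**2 + 2*u) cos(u) du = (2 + 12*pi) - (2) = 12*pi.
Hence a_2 = (1/pi)·(12*pi) = 12.

12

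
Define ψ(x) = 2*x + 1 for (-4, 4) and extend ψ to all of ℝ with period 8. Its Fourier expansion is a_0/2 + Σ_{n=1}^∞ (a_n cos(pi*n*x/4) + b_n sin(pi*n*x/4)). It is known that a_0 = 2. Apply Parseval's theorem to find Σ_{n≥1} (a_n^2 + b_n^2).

128/3

Parseval: a_0^2/2 + Σ_{n≥1} (a_n^2+b_n^2) = 1/4 ∫_{-4}^{4} ψ(x)^2 dx = 134/3.
Subtract a_0^2/2 = 2: Σ (a_n^2+b_n^2) = 128/3.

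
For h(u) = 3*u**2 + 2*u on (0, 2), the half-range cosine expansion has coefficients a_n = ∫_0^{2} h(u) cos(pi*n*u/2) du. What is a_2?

a_2 = ∫_0^{2} (3*u**2 + 2*u) cos(pi*u) du.
Integrating by parts twice (tabular method), an antiderivative of (3*u**2 + 2*u) cos(pi*u) is 3*u**2*sin(pi*u)/pi + 2*u*sin(pi*u)/pi + 6*u*cos(pi*u)/pi**2 - 6*sin(pi*u)/pi**3 + 2*cos(pi*u)/pi**2; evaluating from 0 to 2: ∫_{0}^{2} (3*u**2 + 2*u) cos(pi*u) du = (14/pi**2) - (2/pi**2) = 12/pi**2.
Hence a_2 = 12/pi**2.

12/pi**2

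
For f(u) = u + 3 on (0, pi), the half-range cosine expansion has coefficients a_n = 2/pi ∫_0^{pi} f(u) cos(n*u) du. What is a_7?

-4/(49*pi)

a_7 = 2/pi ∫_0^{pi} (u + 3) cos(7*u) du.
Integrating by parts (boundary term plus one more integral), an antiderivative of (u + 3) cos(7*u) is u*sin(7*u)/7 + 3*sin(7*u)/7 + cos(7*u)/49; evaluating from 0 to pi: ∫_{0}^{pi} (u + 3) cos(7*u) du = (-1/49) - (1/49) = -2/49.
Hence a_7 = (2/pi)·(-2/49) = -4/(49*pi).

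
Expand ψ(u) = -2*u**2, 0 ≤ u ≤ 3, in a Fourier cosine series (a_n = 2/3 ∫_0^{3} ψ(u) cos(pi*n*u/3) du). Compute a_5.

72/(25*pi**2)

a_5 = 2/3 ∫_0^{3} (-2*u**2) cos(5*pi*u/3) du.
Integrating by parts twice (tabular method), an antiderivative of (-2*u**2) cos(5*pi*u/3) is -6*u**2*sin(5*pi*u/3)/(5*pi) - 36*u*cos(5*pi*u/3)/(25*pi**2) + 108*sin(5*pi*u/3)/(125*pi**3); evaluating from 0 to 3: ∫_{0}^{3} (-2*u**2) cos(5*pi*u/3) du = (108/(25*pi**2)) - (0) = 108/(25*pi**2).
Hence a_5 = (2/3)·(108/(25*pi**2)) = 72/(25*pi**2).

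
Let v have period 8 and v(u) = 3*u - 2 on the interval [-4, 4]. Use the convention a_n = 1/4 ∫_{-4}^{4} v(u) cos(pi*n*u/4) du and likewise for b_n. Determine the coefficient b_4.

b_4 = 1/4 ∫_{-4}^{4} v(u) sin(pi*u) du.
Integrating by parts (boundary term plus one more integral), an antiderivative of (3*u - 2) sin(pi*u) is -3*u*cos(pi*u)/pi + 3*sin(pi*u)/pi**2 + 2*cos(pi*u)/pi; evaluating from -4 to 4: ∫_{-4}^{4} (3*u - 2) sin(pi*u) du = (-10/pi) - (14/pi) = -24/pi.
Hence b_4 = (1/4)·(-24/pi) = -6/pi.

-6/pi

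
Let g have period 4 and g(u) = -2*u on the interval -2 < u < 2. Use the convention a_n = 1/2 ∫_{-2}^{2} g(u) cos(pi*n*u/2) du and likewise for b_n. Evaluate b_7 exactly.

-8/(7*pi)

b_7 = 1/2 ∫_{-2}^{2} g(u) sin(7*pi*u/2) du.
g is odd and sin(7*pi*u/2) is odd, so the integrand is even and b_7 = ∫_0^{2} g(u) sin(7*pi*u/2) du.
Integrating by parts (boundary term plus one more integral), an antiderivative of (-2*u) sin(7*pi*u/2) is 4*u*cos(7*pi*u/2)/(7*pi) - 8*sin(7*pi*u/2)/(49*pi**2); evaluating from 0 to 2: ∫_{0}^{2} (-2*u) sin(7*pi*u/2) du = (-8/(7*pi)) - (0) = -8/(7*pi).
Hence b_7 = -8/(7*pi).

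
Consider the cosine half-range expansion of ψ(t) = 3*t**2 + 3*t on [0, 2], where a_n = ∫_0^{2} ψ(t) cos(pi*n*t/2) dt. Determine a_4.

a_4 = ∫_0^{2} (3*t**2 + 3*t) cos(2*pi*t) dt.
Integrating by parts twice (tabular method), an antiderivative of (3*t**2 + 3*t) cos(2*pi*t) is 3*t**2*sin(2*pi*t)/(2*pi) + 3*t*sin(2*pi*t)/(2*pi) + 3*t*cos(2*pi*t)/(2*pi**2) - 3*sin(2*pi*t)/(4*pi**3) + 3*cos(2*pi*t)/(4*pi**2); evaluating from 0 to 2: ∫_{0}^{2} (3*t**2 + 3*t) cos(2*pi*t) dt = (15/(4*pi**2)) - (3/(4*pi**2)) = 3/pi**2.
Hence a_4 = 3/pi**2.

3/pi**2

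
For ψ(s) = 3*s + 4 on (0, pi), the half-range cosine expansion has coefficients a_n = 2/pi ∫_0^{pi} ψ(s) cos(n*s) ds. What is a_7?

-12/(49*pi)

a_7 = 2/pi ∫_0^{pi} (3*s + 4) cos(7*s) ds.
Integrating by parts (boundary term plus one more integral), an antiderivative of (3*s + 4) cos(7*s) is 3*s*sin(7*s)/7 + 4*sin(7*s)/7 + 3*cos(7*s)/49; evaluating from 0 to pi: ∫_{0}^{pi} (3*s + 4) cos(7*s) ds = (-3/49) - (3/49) = -6/49.
Hence a_7 = (2/pi)·(-6/49) = -12/(49*pi).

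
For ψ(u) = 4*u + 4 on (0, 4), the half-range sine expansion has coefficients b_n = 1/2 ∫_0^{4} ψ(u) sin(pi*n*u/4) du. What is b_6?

b_6 = 1/2 ∫_0^{4} (4*u + 4) sin(3*pi*u/2) du.
Integrating by parts (boundary term plus one more integral), an antiderivative of (4*u + 4) sin(3*pi*u/2) is -8*u*cos(3*pi*u/2)/(3*pi) + 16*sin(3*pi*u/2)/(9*pi**2) - 8*cos(3*pi*u/2)/(3*pi); evaluating from 0 to 4: ∫_{0}^{4} (4*u + 4) sin(3*pi*u/2) du = (-40/(3*pi)) - (-8/(3*pi)) = -32/(3*pi).
Hence b_6 = (1/2)·(-32/(3*pi)) = -16/(3*pi).

-16/(3*pi)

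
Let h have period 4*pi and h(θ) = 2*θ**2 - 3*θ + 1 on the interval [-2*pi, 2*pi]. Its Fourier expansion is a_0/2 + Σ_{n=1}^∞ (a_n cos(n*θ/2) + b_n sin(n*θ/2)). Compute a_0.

2 + 16*pi**2/3

a_0 = (1/(2*pi)) ∫_{-2*pi}^{2*pi} h(θ) dθ = (1/(2*pi)) · (4*pi + 32*pi**3/3) = 2 + 16*pi**2/3.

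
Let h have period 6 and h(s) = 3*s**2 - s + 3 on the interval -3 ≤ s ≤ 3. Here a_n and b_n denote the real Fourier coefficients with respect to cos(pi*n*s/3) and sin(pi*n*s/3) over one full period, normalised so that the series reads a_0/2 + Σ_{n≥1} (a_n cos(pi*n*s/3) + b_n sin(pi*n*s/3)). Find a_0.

24

a_0 = 1/3 ∫_{-3}^{3} h(s) ds = 1/3 · (72) = 24.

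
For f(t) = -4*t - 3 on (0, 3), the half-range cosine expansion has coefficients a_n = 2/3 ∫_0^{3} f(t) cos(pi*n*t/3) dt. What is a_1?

a_1 = 2/3 ∫_0^{3} (-4*t - 3) cos(pi*t/3) dt.
Integrating by parts (boundary term plus one more integral), an antiderivative of (-4*t - 3) cos(pi*t/3) is -12*t*sin(pi*t/3)/pi - 9*sin(pi*t/3)/pi - 36*cos(pi*t/3)/pi**2; evaluating from 0 to 3: ∫_{0}^{3} (-4*t - 3) cos(pi*t/3) dt = (36/pi**2) - (-36/pi**2) = 72/pi**2.
Hence a_1 = (2/3)·(72/pi**2) = 48/pi**2.

48/pi**2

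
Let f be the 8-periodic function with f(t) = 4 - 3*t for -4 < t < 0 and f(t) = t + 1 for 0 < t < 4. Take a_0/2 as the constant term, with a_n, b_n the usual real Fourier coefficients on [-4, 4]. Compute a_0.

a_0 = 1/4 ∫_{-4}^{4} f(t) dt = 1/4 · (52) = 13.

13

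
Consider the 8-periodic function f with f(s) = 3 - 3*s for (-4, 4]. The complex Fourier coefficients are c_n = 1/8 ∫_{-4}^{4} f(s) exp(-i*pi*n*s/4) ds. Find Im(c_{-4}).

Since f is real-valued, Im(c_{-4}) = -1/8 ∫_{-4}^{4} f(s) sin(-pi*s) ds = b_{4}/2.
Integrating by parts (boundary term plus one more integral), an antiderivative of (3 - 3*s) sin(-pi*s) is -3*s*cos(pi*s)/pi + 3*sin(pi*s)/pi**2 + 3*cos(pi*s)/pi; evaluating from -4 to 4: ∫_{-4}^{4} (3 - 3*s) sin(-pi*s) ds = (-9/pi) - (15/pi) = -24/pi.
Hence Im(c_{-4}) = (-1/8)·(-24/pi) = 3/pi.

3/pi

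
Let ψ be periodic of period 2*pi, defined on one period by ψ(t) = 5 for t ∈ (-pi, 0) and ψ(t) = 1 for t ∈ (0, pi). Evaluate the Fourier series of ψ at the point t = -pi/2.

ψ is continuous at t = -pi/2 with value 5, so the series converges to 5 there.

5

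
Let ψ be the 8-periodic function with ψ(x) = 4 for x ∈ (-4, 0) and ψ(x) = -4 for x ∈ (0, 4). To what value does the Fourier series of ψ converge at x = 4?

0

x = 4 differs from x = -4 by 1 full period(s), and the series is 8-periodic.
At x = -4 the one-sided limits are ψ(-4^-) = -4 and ψ(-4^+) = 4.
By Dirichlet's theorem the series converges to their average, [(-4) + (4)]/2 = 0.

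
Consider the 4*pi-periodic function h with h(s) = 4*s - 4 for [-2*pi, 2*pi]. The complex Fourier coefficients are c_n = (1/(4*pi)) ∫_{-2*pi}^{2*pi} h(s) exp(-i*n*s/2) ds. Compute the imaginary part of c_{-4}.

-2

Since h is real-valued, Im(c_{-4}) = -(1/(4*pi)) ∫_{-2*pi}^{2*pi} h(s) sin(-2*s) ds = b_{4}/2.
Integrating by parts (boundary term plus one more integral), an antiderivative of (4*s - 4) sin(-2*s) is 2*s*cos(2*s) - sin(2*s) - 2*cos(2*s); evaluating from -2*pi to 2*pi: ∫_{-2*pi}^{2*pi} (4*s - 4) sin(-2*s) ds = (-2 + 4*pi) - (-4*pi - 2) = 8*pi.
Hence Im(c_{-4}) = (-1/(4*pi))·(8*pi) = -2.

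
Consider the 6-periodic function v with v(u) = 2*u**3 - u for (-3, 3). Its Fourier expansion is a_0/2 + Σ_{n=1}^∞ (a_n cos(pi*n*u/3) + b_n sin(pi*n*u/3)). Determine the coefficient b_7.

6*(-108 + 833*pi**2)/(343*pi**3)

b_7 = 1/3 ∫_{-3}^{3} v(u) sin(7*pi*u/3) du.
v is odd and sin(7*pi*u/3) is odd, so the integrand is even and b_7 = 2/3 ∫_0^{3} v(u) sin(7*pi*u/3) du.
Integrating by parts three times (tabular method), an antiderivative of (2*u**3 - u) sin(7*pi*u/3) is -6*u**3*cos(7*pi*u/3)/(7*pi) + 54*u**2*sin(7*pi*u/3)/(49*pi**2) + 324*u*cos(7*pi*u/3)/(343*pi**3) + 3*u*cos(7*pi*u/3)/(7*pi) - 9*sin(7*pi*u/3)/(49*pi**2) - 972*sin(7*pi*u/3)/(2401*pi**4); evaluating from 0 to 3: ∫_{0}^{3} (2*u**3 - u) sin(7*pi*u/3) du = (9*(-108 + 833*pi**2)/(343*pi**3)) - (0) = 9*(-108 + 833*pi**2)/(343*pi**3).
Hence b_7 = (2/3)·(9*(-108 + 833*pi**2)/(343*pi**3)) = 6*(-108 + 833*pi**2)/(343*pi**3).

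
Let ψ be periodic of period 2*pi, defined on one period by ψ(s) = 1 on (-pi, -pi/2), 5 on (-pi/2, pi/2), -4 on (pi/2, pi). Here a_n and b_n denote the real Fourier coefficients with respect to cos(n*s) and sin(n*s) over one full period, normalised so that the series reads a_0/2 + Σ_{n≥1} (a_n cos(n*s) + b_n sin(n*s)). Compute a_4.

a_4 = 1/pi ∫_{-pi}^{pi} ψ(s) cos(4*s) ds.
Split the integral at the breakpoints.
Directly, an antiderivative of (1) cos(4*s) is sin(4*s)/4; evaluating from -pi to -pi/2: ∫_{-pi}^{-pi/2} (1) cos(4*s) ds = (0) - (0) = 0.
Directly, an antiderivative of (5) cos(4*s) is 5*sin(4*s)/4; evaluating from -pi/2 to pi/2: ∫_{-pi/2}^{pi/2} (5) cos(4*s) ds = (0) - (0) = 0.
Directly, an antiderivative of (-4) cos(4*s) is -sin(4*s); evaluating from pi/2 to pi: ∫_{pi/2}^{pi} (-4) cos(4*s) ds = (0) - (0) = 0.
Summing the pieces and multiplying by (1/pi) gives a_4 = 0.

0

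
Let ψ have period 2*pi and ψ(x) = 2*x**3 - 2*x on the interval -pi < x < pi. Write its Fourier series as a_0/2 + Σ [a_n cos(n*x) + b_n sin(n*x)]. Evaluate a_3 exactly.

a_3 = 1/pi ∫_{-pi}^{pi} ψ(x) cos(3*x) dx.
ψ is odd and cos(3*x) is even, so the integrand is odd over a symmetric interval and the integral vanishes.

0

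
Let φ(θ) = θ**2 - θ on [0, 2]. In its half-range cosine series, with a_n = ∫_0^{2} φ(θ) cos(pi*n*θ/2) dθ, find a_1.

-8/pi**2

a_1 = ∫_0^{2} (θ**2 - θ) cos(pi*θ/2) dθ.
Integrating by parts twice (tabular method), an antiderivative of (θ**2 - θ) cos(pi*θ/2) is 2*θ**2*sin(pi*θ/2)/pi - 2*θ*sin(pi*θ/2)/pi + 8*θ*cos(pi*θ/2)/pi**2 - 16*sin(pi*θ/2)/pi**3 - 4*cos(pi*θ/2)/pi**2; evaluating from 0 to 2: ∫_{0}^{2} (θ**2 - θ) cos(pi*θ/2) dθ = (-12/pi**2) - (-4/pi**2) = -8/pi**2.
Hence a_1 = -8/pi**2.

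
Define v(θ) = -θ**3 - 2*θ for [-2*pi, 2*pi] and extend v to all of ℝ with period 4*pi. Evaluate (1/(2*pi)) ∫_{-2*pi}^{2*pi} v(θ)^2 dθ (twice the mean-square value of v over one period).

(1/(2*pi)) ∫_{-2*pi}^{2*pi} v(θ)^2 dθ = (1/(2*pi)) · (64*pi**3*(35 + 84*pi**2 + 60*pi**4)/105) = 32*pi**2*(35 + 84*pi**2 + 60*pi**4)/105.

32*pi**2*(35 + 84*pi**2 + 60*pi**4)/105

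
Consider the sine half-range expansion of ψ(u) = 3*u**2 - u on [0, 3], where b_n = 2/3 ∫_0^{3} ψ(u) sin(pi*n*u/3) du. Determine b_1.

-216/pi**3 + 48/pi

b_1 = 2/3 ∫_0^{3} (3*u**2 - u) sin(pi*u/3) du.
Integrating by parts twice (tabular method), an antiderivative of (3*u**2 - u) sin(pi*u/3) is -9*u**2*cos(pi*u/3)/pi + 54*u*sin(pi*u/3)/pi**2 + 3*u*cos(pi*u/3)/pi - 9*sin(pi*u/3)/pi**2 + 162*cos(pi*u/3)/pi**3; evaluating from 0 to 3: ∫_{0}^{3} (3*u**2 - u) sin(pi*u/3) du = (-162/pi**3 + 72/pi) - (162/pi**3) = -324/pi**3 + 72/pi.
Hence b_1 = (2/3)·(-324/pi**3 + 72/pi) = -216/pi**3 + 48/pi.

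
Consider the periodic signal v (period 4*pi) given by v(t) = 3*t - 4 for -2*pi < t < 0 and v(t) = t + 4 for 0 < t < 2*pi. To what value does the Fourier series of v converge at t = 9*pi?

t = 9*pi differs from t = pi by 2 full period(s), and the series is 4*pi-periodic.
v is continuous at t = pi with value pi + 4, so the series converges to pi + 4 there.

pi + 4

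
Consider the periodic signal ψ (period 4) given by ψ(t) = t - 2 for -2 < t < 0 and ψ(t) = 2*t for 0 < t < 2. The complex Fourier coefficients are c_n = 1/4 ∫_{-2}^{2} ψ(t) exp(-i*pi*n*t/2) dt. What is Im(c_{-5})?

Since ψ is real-valued, Im(c_{-5}) = -1/4 ∫_{-2}^{2} ψ(t) sin(-5*pi*t/2) dt = b_{5}/2.
Split the integral at the breakpoints.
Integrating by parts (boundary term plus one more integral), an antiderivative of (t - 2) sin(-5*pi*t/2) is 2*t*cos(5*pi*t/2)/(5*pi) - 4*sin(5*pi*t/2)/(25*pi**2) - 4*cos(5*pi*t/2)/(5*pi); evaluating from -2 to 0: ∫_{-2}^{0} (t - 2) sin(-5*pi*t/2) dt = (-4/(5*pi)) - (8/(5*pi)) = -12/(5*pi).
Integrating by parts (boundary term plus one more integral), an antiderivative of (2*t) sin(-5*pi*t/2) is 4*t*cos(5*pi*t/2)/(5*pi) - 8*sin(5*pi*t/2)/(25*pi**2); evaluating from 0 to 2: ∫_{0}^{2} (2*t) sin(-5*pi*t/2) dt = (-8/(5*pi)) - (0) = -8/(5*pi).
So ∫_{-2}^{2} ψ(t) sin(-5*pi*t/2) dt = -4/pi.
Hence Im(c_{-5}) = (-1/4)·(-4/pi) = 1/pi.

1/pi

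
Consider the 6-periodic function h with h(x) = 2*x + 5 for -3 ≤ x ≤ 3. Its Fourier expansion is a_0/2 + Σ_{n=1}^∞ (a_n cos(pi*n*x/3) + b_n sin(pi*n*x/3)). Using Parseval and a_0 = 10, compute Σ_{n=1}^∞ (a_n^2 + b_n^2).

Parseval: a_0^2/2 + Σ_{n≥1} (a_n^2+b_n^2) = 1/3 ∫_{-3}^{3} h(x)^2 dx = 74.
Subtract a_0^2/2 = 50: Σ (a_n^2+b_n^2) = 24.

24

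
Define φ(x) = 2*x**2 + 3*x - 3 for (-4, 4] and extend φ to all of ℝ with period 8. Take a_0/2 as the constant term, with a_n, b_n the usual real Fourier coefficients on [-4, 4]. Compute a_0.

a_0 = 1/4 ∫_{-4}^{4} φ(x) dx = 1/4 · (184/3) = 46/3.

46/3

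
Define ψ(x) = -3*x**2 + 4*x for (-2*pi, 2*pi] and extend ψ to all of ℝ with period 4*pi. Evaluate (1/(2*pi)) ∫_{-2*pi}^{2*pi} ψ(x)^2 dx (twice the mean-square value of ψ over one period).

32*pi**2*(20 + 27*pi**2)/15

(1/(2*pi)) ∫_{-2*pi}^{2*pi} ψ(x)^2 dx = (1/(2*pi)) · (64*pi**3*(20 + 27*pi**2)/15) = 32*pi**2*(20 + 27*pi**2)/15.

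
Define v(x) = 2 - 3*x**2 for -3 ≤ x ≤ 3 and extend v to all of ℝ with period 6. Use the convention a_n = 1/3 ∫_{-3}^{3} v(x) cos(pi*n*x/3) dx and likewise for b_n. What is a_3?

12/pi**2

a_3 = 1/3 ∫_{-3}^{3} v(x) cos(pi*x) dx.
v is even and cos(pi*x) is even, so the integrand is even and a_3 = 2/3 ∫_0^{3} v(x) cos(pi*x) dx.
Integrating by parts twice (tabular method), an antiderivative of (2 - 3*x**2) cos(pi*x) is -3*x**2*sin(pi*x)/pi - 6*x*cos(pi*x)/pi**2 + 6*sin(pi*x)/pi**3 + 2*sin(pi*x)/pi; evaluating from 0 to 3: ∫_{0}^{3} (2 - 3*x**2) cos(pi*x) dx = (18/pi**2) - (0) = 18/pi**2.
Hence a_3 = (2/3)·(18/pi**2) = 12/pi**2.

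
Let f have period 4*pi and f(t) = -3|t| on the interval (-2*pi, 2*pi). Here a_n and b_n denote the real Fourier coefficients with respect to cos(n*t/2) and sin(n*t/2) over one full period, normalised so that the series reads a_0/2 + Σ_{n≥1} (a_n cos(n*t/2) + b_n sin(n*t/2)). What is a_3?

8/(3*pi)

a_3 = (1/(2*pi)) ∫_{-2*pi}^{2*pi} f(t) cos(3*t/2) dt.
f is even and cos(3*t/2) is even, so the integrand is even and a_3 = 1/pi ∫_0^{2*pi} f(t) cos(3*t/2) dt.
Integrating by parts (boundary term plus one more integral), an antiderivative of (-3*t) cos(3*t/2) is -2*t*sin(3*t/2) - 4*cos(3*t/2)/3; evaluating from 0 to 2*pi: ∫_{0}^{2*pi} (-3*t) cos(3*t/2) dt = (4/3) - (-4/3) = 8/3.
Hence a_3 = (1/pi)·(8/3) = 8/(3*pi).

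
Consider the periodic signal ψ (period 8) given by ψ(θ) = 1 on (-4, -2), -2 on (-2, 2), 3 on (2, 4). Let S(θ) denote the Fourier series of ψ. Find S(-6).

θ = -6 differs from θ = 2 by -1 full period(s), and the series is 8-periodic.
At θ = 2 the one-sided limits are ψ(2^-) = -2 and ψ(2^+) = 3.
By Dirichlet's theorem the series converges to their average, [(-2) + (3)]/2 = 1/2.

1/2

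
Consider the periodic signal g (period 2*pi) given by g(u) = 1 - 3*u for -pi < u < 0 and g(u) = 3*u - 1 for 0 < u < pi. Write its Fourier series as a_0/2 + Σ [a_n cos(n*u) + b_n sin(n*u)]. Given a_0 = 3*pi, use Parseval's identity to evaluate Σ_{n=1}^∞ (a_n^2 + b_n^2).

Parseval: a_0^2/2 + Σ_{n≥1} (a_n^2+b_n^2) = 1/pi ∫_{-pi}^{pi} g(u)^2 du = 2 + 6*pi**2.
Subtract a_0^2/2 = 9*pi**2/2: Σ (a_n^2+b_n^2) = 2 + 3*pi**2/2.

2 + 3*pi**2/2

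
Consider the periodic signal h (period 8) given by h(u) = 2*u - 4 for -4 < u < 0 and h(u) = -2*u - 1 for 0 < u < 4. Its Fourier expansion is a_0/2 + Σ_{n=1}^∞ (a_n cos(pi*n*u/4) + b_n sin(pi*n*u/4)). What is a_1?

a_1 = 1/4 ∫_{-4}^{4} h(u) cos(pi*u/4) du.
Split the integral at the breakpoints.
Integrating by parts (boundary term plus one more integral), an antiderivative of (2*u - 4) cos(pi*u/4) is 8*u*sin(pi*u/4)/pi - 16*sin(pi*u/4)/pi + 32*cos(pi*u/4)/pi**2; evaluating from -4 to 0: ∫_{-4}^{0} (2*u - 4) cos(pi*u/4) du = (32/pi**2) - (-32/pi**2) = 64/pi**2.
Integrating by parts (boundary term plus one more integral), an antiderivative of (-2*u - 1) cos(pi*u/4) is -8*u*sin(pi*u/4)/pi - 4*sin(pi*u/4)/pi - 32*cos(pi*u/4)/pi**2; evaluating from 0 to 4: ∫_{0}^{4} (-2*u - 1) cos(pi*u/4) du = (32/pi**2) - (-32/pi**2) = 64/pi**2.
Summing the pieces and multiplying by (1/4) gives a_1 = 32/pi**2.

32/pi**2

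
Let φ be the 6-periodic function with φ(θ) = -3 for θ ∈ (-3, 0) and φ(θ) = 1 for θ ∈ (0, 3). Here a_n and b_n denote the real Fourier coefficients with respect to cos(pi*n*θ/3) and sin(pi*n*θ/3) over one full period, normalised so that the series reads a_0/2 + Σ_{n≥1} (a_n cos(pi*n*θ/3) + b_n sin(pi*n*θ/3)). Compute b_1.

8/pi

b_1 = 1/3 ∫_{-3}^{3} φ(θ) sin(pi*θ/3) dθ.
Split the integral at the breakpoints.
Directly, an antiderivative of (-3) sin(pi*θ/3) is 9*cos(pi*θ/3)/pi; evaluating from -3 to 0: ∫_{-3}^{0} (-3) sin(pi*θ/3) dθ = (9/pi) - (-9/pi) = 18/pi.
Directly, an antiderivative of (1) sin(pi*θ/3) is -3*cos(pi*θ/3)/pi; evaluating from 0 to 3: ∫_{0}^{3} (1) sin(pi*θ/3) dθ = (3/pi) - (-3/pi) = 6/pi.
Summing the pieces and multiplying by (1/3) gives b_1 = 8/pi.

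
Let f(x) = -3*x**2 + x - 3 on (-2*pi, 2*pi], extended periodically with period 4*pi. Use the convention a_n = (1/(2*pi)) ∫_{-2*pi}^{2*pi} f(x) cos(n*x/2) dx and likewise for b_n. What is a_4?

-3

a_4 = (1/(2*pi)) ∫_{-2*pi}^{2*pi} f(x) cos(2*x) dx.
Integrating by parts twice (tabular method), an antiderivative of (-3*x**2 + x - 3) cos(2*x) is -3*x**2*sin(2*x)/2 + x*sin(2*x)/2 - 3*x*cos(2*x)/2 - 3*sin(2*x)/4 + cos(2*x)/4; evaluating from -2*pi to 2*pi: ∫_{-2*pi}^{2*pi} (-3*x**2 + x - 3) cos(2*x) dx = (1/4 - 3*pi) - (1/4 + 3*pi) = -6*pi.
Hence a_4 = (1/(2*pi))·(-6*pi) = -3.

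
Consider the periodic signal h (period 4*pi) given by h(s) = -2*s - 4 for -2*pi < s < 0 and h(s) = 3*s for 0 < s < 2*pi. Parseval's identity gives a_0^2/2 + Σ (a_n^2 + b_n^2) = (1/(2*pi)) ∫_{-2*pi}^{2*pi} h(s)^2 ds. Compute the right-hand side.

-16*pi + 16 + 52*pi**2/3

(1/(2*pi)) ∫_{-2*pi}^{2*pi} h(s)^2 ds = (1/(2*pi)) · (8*pi*(-12*pi + 12 + 13*pi**2)/3) = -16*pi + 16 + 52*pi**2/3.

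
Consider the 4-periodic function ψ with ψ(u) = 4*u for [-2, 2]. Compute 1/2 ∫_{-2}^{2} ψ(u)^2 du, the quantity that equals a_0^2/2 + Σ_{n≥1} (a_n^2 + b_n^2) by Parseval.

1/2 ∫_{-2}^{2} ψ(u)^2 du = 1/2 · (256/3) = 128/3.

128/3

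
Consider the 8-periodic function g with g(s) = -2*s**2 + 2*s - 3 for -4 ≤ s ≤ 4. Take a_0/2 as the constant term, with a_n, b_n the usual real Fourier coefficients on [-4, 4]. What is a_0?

a_0 = 1/4 ∫_{-4}^{4} g(s) ds = 1/4 · (-328/3) = -82/3.

-82/3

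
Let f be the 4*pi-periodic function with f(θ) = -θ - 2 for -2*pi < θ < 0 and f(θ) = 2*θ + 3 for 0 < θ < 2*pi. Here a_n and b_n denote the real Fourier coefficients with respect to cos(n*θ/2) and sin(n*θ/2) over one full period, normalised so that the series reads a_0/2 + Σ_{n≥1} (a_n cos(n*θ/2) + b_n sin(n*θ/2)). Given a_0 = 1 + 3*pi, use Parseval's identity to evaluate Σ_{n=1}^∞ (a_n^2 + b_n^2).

Parseval: a_0^2/2 + Σ_{n≥1} (a_n^2+b_n^2) = (1/(2*pi)) ∫_{-2*pi}^{2*pi} f(θ)^2 dθ = 13 + 8*pi + 20*pi**2/3.
Subtract a_0^2/2 = (1 + 3*pi)**2/2: Σ (a_n^2+b_n^2) = 25/2 + 5*pi + 13*pi**2/6.

25/2 + 5*pi + 13*pi**2/6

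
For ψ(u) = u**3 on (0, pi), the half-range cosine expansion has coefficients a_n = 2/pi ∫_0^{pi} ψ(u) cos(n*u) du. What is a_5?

a_5 = 2/pi ∫_0^{pi} (u**3) cos(5*u) du.
Integrating by parts three times (tabular method), an antiderivative of (u**3) cos(5*u) is u**3*sin(5*u)/5 + 3*u**2*cos(5*u)/25 - 6*u*sin(5*u)/125 - 6*cos(5*u)/625; evaluating from 0 to pi: ∫_{0}^{pi} (u**3) cos(5*u) du = (6/625 - 3*pi**2/25) - (-6/625) = 12/625 - 3*pi**2/25.
Hence a_5 = (2/pi)·(12/625 - 3*pi**2/25) = 6*(4 - 25*pi**2)/(625*pi).

6*(4 - 25*pi**2)/(625*pi)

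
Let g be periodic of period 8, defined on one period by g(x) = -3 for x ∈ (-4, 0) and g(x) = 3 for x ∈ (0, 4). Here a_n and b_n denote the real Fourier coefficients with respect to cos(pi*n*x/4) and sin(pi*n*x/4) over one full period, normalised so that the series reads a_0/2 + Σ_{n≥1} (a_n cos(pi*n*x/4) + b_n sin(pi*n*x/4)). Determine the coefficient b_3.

b_3 = 1/4 ∫_{-4}^{4} g(x) sin(3*pi*x/4) dx.
g is odd and sin(3*pi*x/4) is odd, so the integrand is even and b_3 = 1/2 ∫_0^{4} g(x) sin(3*pi*x/4) dx.
Directly, an antiderivative of (3) sin(3*pi*x/4) is -4*cos(3*pi*x/4)/pi; evaluating from 0 to 4: ∫_{0}^{4} (3) sin(3*pi*x/4) dx = (4/pi) - (-4/pi) = 8/pi.
Hence b_3 = (1/2)·(8/pi) = 4/pi.

4/pi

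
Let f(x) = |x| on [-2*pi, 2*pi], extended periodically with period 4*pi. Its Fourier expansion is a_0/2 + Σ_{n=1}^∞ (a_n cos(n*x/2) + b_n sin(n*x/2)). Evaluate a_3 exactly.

a_3 = (1/(2*pi)) ∫_{-2*pi}^{2*pi} f(x) cos(3*x/2) dx.
f is even and cos(3*x/2) is even, so the integrand is even and a_3 = 1/pi ∫_0^{2*pi} f(x) cos(3*x/2) dx.
Integrating by parts (boundary term plus one more integral), an antiderivative of (x) cos(3*x/2) is 2*x*sin(3*x/2)/3 + 4*cos(3*x/2)/9; evaluating from 0 to 2*pi: ∫_{0}^{2*pi} (x) cos(3*x/2) dx = (-4/9) - (4/9) = -8/9.
Hence a_3 = (1/pi)·(-8/9) = -8/(9*pi).

-8/(9*pi)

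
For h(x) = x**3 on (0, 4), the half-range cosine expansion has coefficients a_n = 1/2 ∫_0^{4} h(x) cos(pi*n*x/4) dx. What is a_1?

a_1 = 1/2 ∫_0^{4} (x**3) cos(pi*x/4) dx.
Integrating by parts three times (tabular method), an antiderivative of (x**3) cos(pi*x/4) is 4*x**3*sin(pi*x/4)/pi + 48*x**2*cos(pi*x/4)/pi**2 - 384*x*sin(pi*x/4)/pi**3 - 1536*cos(pi*x/4)/pi**4; evaluating from 0 to 4: ∫_{0}^{4} (x**3) cos(pi*x/4) dx = (768*(2 - pi**2)/pi**4) - (-1536/pi**4) = 768*(4 - pi**2)/pi**4.
Hence a_1 = (1/2)·(768*(4 - pi**2)/pi**4) = 384*(4 - pi**2)/pi**4.

384*(4 - pi**2)/pi**4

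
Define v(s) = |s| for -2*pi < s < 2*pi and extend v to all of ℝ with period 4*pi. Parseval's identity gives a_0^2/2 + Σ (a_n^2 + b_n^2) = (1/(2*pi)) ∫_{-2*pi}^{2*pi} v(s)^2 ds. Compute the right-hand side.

(1/(2*pi)) ∫_{-2*pi}^{2*pi} v(s)^2 ds = (1/(2*pi)) · (16*pi**3/3) = 8*pi**2/3.

8*pi**2/3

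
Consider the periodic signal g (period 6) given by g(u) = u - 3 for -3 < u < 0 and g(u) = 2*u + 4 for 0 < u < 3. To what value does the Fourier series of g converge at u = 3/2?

7

g is continuous at u = 3/2 with value 7, so the series converges to 7 there.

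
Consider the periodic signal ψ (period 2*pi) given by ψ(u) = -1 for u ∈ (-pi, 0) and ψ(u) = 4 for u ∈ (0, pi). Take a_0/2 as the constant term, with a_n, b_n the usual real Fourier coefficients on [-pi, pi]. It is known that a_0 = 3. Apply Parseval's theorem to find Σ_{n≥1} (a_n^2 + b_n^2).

25/2

Parseval: a_0^2/2 + Σ_{n≥1} (a_n^2+b_n^2) = 1/pi ∫_{-pi}^{pi} ψ(u)^2 du = 17.
Subtract a_0^2/2 = 9/2: Σ (a_n^2+b_n^2) = 25/2.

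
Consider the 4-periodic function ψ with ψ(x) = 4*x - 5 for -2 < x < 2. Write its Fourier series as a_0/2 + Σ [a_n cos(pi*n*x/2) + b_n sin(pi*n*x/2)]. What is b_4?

-4/pi

b_4 = 1/2 ∫_{-2}^{2} ψ(x) sin(2*pi*x) dx.
Integrating by parts (boundary term plus one more integral), an antiderivative of (4*x - 5) sin(2*pi*x) is -2*x*cos(2*pi*x)/pi + sin(2*pi*x)/pi**2 + 5*cos(2*pi*x)/(2*pi); evaluating from -2 to 2: ∫_{-2}^{2} (4*x - 5) sin(2*pi*x) dx = (-3/(2*pi)) - (13/(2*pi)) = -8/pi.
Hence b_4 = (1/2)·(-8/pi) = -4/pi.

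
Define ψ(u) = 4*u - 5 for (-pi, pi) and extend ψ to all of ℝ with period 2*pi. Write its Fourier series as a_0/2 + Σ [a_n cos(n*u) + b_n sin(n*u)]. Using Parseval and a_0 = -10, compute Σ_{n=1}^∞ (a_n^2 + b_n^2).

Parseval: a_0^2/2 + Σ_{n≥1} (a_n^2+b_n^2) = 1/pi ∫_{-pi}^{pi} ψ(u)^2 du = 50 + 32*pi**2/3.
Subtract a_0^2/2 = 50: Σ (a_n^2+b_n^2) = 32*pi**2/3.

32*pi**2/3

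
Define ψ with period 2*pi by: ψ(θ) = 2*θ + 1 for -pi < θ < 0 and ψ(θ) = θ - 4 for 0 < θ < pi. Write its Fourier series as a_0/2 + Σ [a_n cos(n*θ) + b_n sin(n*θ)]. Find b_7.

b_7 = 1/pi ∫_{-pi}^{pi} ψ(θ) sin(7*θ) dθ.
Split the integral at the breakpoints.
Integrating by parts (boundary term plus one more integral), an antiderivative of (2*θ + 1) sin(7*θ) is -2*θ*cos(7*θ)/7 + 2*sin(7*θ)/49 - cos(7*θ)/7; evaluating from -pi to 0: ∫_{-pi}^{0} (2*θ + 1) sin(7*θ) dθ = (-1/7) - (1/7 - 2*pi/7) = -2/7 + 2*pi/7.
Integrating by parts (boundary term plus one more integral), an antiderivative of (θ - 4) sin(7*θ) is -θ*cos(7*θ)/7 + sin(7*θ)/49 + 4*cos(7*θ)/7; evaluating from 0 to pi: ∫_{0}^{pi} (θ - 4) sin(7*θ) dθ = (-4/7 + pi/7) - (4/7) = -8/7 + pi/7.
Summing the pieces and multiplying by (1/pi) gives b_7 = (-10 + 3*pi)/(7*pi).

(-10 + 3*pi)/(7*pi)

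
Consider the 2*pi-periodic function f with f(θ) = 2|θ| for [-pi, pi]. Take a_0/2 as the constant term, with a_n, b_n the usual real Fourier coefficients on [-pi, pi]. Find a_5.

a_5 = 1/pi ∫_{-pi}^{pi} f(θ) cos(5*θ) dθ.
f is even and cos(5*θ) is even, so the integrand is even and a_5 = 2/pi ∫_0^{pi} f(θ) cos(5*θ) dθ.
Integrating by parts (boundary term plus one more integral), an antiderivative of (2*θ) cos(5*θ) is 2*θ*sin(5*θ)/5 + 2*cos(5*θ)/25; evaluating from 0 to pi: ∫_{0}^{pi} (2*θ) cos(5*θ) dθ = (-2/25) - (2/25) = -4/25.
Hence a_5 = (2/pi)·(-4/25) = -8/(25*pi).

-8/(25*pi)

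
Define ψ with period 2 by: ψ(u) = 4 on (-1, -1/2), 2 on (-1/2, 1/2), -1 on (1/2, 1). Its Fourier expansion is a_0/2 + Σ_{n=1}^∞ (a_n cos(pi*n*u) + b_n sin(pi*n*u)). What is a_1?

1/pi

a_1 = ∫_{-1}^{1} ψ(u) cos(pi*u) du.
Split the integral at the breakpoints.
Directly, an antiderivative of (4) cos(pi*u) is 4*sin(pi*u)/pi; evaluating from -1 to -1/2: ∫_{-1}^{-1/2} (4) cos(pi*u) du = (-4/pi) - (0) = -4/pi.
Directly, an antiderivative of (2) cos(pi*u) is 2*sin(pi*u)/pi; evaluating from -1/2 to 1/2: ∫_{-1/2}^{1/2} (2) cos(pi*u) du = (2/pi) - (-2/pi) = 4/pi.
Directly, an antiderivative of (-1) cos(pi*u) is -sin(pi*u)/pi; evaluating from 1/2 to 1: ∫_{1/2}^{1} (-1) cos(pi*u) du = (0) - (-1/pi) = 1/pi.
Summing the pieces gives a_1 = 1/pi.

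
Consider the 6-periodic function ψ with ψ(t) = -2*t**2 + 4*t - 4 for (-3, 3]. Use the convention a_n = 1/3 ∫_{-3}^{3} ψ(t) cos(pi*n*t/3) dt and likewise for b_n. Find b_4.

b_4 = 1/3 ∫_{-3}^{3} ψ(t) sin(4*pi*t/3) dt.
Integrating by parts twice (tabular method), an antiderivative of (-2*t**2 + 4*t - 4) sin(4*pi*t/3) is 3*t**2*cos(4*pi*t/3)/(2*pi) - 9*t*sin(4*pi*t/3)/(4*pi**2) - 3*t*cos(4*pi*t/3)/pi + 9*sin(4*pi*t/3)/(4*pi**2) - 27*cos(4*pi*t/3)/(16*pi**3) + 3*cos(4*pi*t/3)/pi; evaluating from -3 to 3: ∫_{-3}^{3} (-2*t**2 + 4*t - 4) sin(4*pi*t/3) dt = (3*(-9 + 40*pi**2)/(16*pi**3)) - (3*(-9 + 136*pi**2)/(16*pi**3)) = -18/pi.
Hence b_4 = (1/3)·(-18/pi) = -6/pi.

-6/pi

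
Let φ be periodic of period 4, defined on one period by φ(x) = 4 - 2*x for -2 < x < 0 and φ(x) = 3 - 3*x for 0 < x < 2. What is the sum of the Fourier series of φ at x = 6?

5/2

x = 6 differs from x = 2 by 1 full period(s), and the series is 4-periodic.
At x = 2 the one-sided limits are φ(2^-) = -3 and φ(2^+) = 8.
By Dirichlet's theorem the series converges to their average, [(-3) + (8)]/2 = 5/2.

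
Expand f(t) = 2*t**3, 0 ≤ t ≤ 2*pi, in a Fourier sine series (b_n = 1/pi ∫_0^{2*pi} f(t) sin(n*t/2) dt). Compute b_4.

b_4 = 1/pi ∫_0^{2*pi} (2*t**3) sin(2*t) dt.
Integrating by parts three times (tabular method), an antiderivative of (2*t**3) sin(2*t) is -t**3*cos(2*t) + 3*t**2*sin(2*t)/2 + 3*t*cos(2*t)/2 - 3*sin(2*t)/4; evaluating from 0 to 2*pi: ∫_{0}^{2*pi} (2*t**3) sin(2*t) dt = (pi*(3 - 8*pi**2)) - (0) = pi*(3 - 8*pi**2).
Hence b_4 = (1/pi)·(pi*(3 - 8*pi**2)) = 3 - 8*pi**2.

3 - 8*pi**2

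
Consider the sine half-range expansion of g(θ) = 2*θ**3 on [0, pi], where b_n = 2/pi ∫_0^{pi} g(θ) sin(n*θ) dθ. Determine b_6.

1/9 - 2*pi**2/3

b_6 = 2/pi ∫_0^{pi} (2*θ**3) sin(6*θ) dθ.
Integrating by parts three times (tabular method), an antiderivative of (2*θ**3) sin(6*θ) is -θ**3*cos(6*θ)/3 + θ**2*sin(6*θ)/6 + θ*cos(6*θ)/18 - sin(6*θ)/108; evaluating from 0 to pi: ∫_{0}^{pi} (2*θ**3) sin(6*θ) dθ = (-pi**3/3 + pi/18) - (0) = -pi**3/3 + pi/18.
Hence b_6 = (2/pi)·(-pi**3/3 + pi/18) = 1/9 - 2*pi**2/3.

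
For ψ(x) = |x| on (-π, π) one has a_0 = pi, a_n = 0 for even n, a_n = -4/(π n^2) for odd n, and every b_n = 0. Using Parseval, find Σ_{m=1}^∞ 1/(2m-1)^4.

pi**4/96

Parseval: a_0^2/2 + Σ a_n^2 = (1/π) ∫_{-π}^{π} ψ(x)^2 dx = 2*pi**2/3.
Subtract a_0^2/2 = pi**2/2: Σ a_n^2 = pi**2/6.
Only odd n contribute, with a_n^2 = 16/(π^2 n^4), so Σ_{m≥1} 1/(2m-1)^4 = π^2·(pi**2/6)/16 = pi**4/96.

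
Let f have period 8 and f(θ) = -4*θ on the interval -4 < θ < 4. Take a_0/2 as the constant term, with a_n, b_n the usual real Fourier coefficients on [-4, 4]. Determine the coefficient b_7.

b_7 = 1/4 ∫_{-4}^{4} f(θ) sin(7*pi*θ/4) dθ.
f is odd and sin(7*pi*θ/4) is odd, so the integrand is even and b_7 = 1/2 ∫_0^{4} f(θ) sin(7*pi*θ/4) dθ.
Integrating by parts (boundary term plus one more integral), an antiderivative of (-4*θ) sin(7*pi*θ/4) is 16*θ*cos(7*pi*θ/4)/(7*pi) - 64*sin(7*pi*θ/4)/(49*pi**2); evaluating from 0 to 4: ∫_{0}^{4} (-4*θ) sin(7*pi*θ/4) dθ = (-64/(7*pi)) - (0) = -64/(7*pi).
Hence b_7 = (1/2)·(-64/(7*pi)) = -32/(7*pi).

-32/(7*pi)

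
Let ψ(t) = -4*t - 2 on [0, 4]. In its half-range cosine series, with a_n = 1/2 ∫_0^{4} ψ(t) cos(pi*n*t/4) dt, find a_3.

a_3 = 1/2 ∫_0^{4} (-4*t - 2) cos(3*pi*t/4) dt.
Integrating by parts (boundary term plus one more integral), an antiderivative of (-4*t - 2) cos(3*pi*t/4) is -16*t*sin(3*pi*t/4)/(3*pi) - 8*sin(3*pi*t/4)/(3*pi) - 64*cos(3*pi*t/4)/(9*pi**2); evaluating from 0 to 4: ∫_{0}^{4} (-4*t - 2) cos(3*pi*t/4) dt = (64/(9*pi**2)) - (-64/(9*pi**2)) = 128/(9*pi**2).
Hence a_3 = (1/2)·(128/(9*pi**2)) = 64/(9*pi**2).

64/(9*pi**2)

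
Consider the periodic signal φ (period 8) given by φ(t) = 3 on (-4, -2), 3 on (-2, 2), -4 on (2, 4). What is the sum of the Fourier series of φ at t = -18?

3

t = -18 differs from t = -2 by -2 full period(s), and the series is 8-periodic.
φ is continuous at t = -2 with value 3, so the series converges to 3 there.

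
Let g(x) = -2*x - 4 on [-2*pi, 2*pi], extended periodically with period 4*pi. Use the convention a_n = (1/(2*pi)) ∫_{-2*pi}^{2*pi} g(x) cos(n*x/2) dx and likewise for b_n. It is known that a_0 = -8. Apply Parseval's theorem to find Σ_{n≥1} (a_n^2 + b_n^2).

32*pi**2/3

Parseval: a_0^2/2 + Σ_{n≥1} (a_n^2+b_n^2) = (1/(2*pi)) ∫_{-2*pi}^{2*pi} g(x)^2 dx = 32 + 32*pi**2/3.
Subtract a_0^2/2 = 32: Σ (a_n^2+b_n^2) = 32*pi**2/3.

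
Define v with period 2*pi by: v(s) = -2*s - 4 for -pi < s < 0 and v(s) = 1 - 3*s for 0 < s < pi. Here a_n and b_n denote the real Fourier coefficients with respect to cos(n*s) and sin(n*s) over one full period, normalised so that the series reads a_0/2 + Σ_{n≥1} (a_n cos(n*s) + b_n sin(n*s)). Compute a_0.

-3 - pi/2

a_0 = 1/pi ∫_{-pi}^{pi} v(s) ds = 1/pi · (-pi*(pi + 6)/2) = -3 - pi/2.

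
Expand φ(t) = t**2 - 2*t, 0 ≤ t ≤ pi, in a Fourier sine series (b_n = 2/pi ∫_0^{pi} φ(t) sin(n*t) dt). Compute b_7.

2*(-98*pi - 4 + 49*pi**2)/(343*pi)

b_7 = 2/pi ∫_0^{pi} (t**2 - 2*t) sin(7*t) dt.
Integrating by parts twice (tabular method), an antiderivative of (t**2 - 2*t) sin(7*t) is -t**2*cos(7*t)/7 + 2*t*sin(7*t)/49 + 2*t*cos(7*t)/7 - 2*sin(7*t)/49 + 2*cos(7*t)/343; evaluating from 0 to pi: ∫_{0}^{pi} (t**2 - 2*t) sin(7*t) dt = (-2*pi/7 - 2/343 + pi**2/7) - (2/343) = -2*pi/7 - 4/343 + pi**2/7.
Hence b_7 = (2/pi)·(-2*pi/7 - 4/343 + pi**2/7) = 2*(-98*pi - 4 + 49*pi**2)/(343*pi).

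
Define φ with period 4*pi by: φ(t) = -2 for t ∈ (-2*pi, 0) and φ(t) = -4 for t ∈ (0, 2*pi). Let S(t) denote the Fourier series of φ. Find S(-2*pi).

At t = -2*pi the one-sided limits are φ(-2*pi^-) = -4 and φ(-2*pi^+) = -2.
By Dirichlet's theorem the series converges to their average, [(-4) + (-2)]/2 = -3.

-3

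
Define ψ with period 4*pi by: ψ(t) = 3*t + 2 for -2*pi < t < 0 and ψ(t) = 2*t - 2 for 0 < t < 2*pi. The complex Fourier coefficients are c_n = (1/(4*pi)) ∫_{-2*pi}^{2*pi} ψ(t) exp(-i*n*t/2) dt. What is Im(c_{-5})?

Since ψ is real-valued, Im(c_{-5}) = -(1/(4*pi)) ∫_{-2*pi}^{2*pi} ψ(t) sin(-5*t/2) dt = b_{5}/2.
Split the integral at the breakpoints.
Integrating by parts (boundary term plus one more integral), an antiderivative of (3*t + 2) sin(-5*t/2) is 6*t*cos(5*t/2)/5 - 12*sin(5*t/2)/25 + 4*cos(5*t/2)/5; evaluating from -2*pi to 0: ∫_{-2*pi}^{0} (3*t + 2) sin(-5*t/2) dt = (4/5) - (-4/5 + 12*pi/5) = 8/5 - 12*pi/5.
Integrating by parts (boundary term plus one more integral), an antiderivative of (2*t - 2) sin(-5*t/2) is 4*t*cos(5*t/2)/5 - 8*sin(5*t/2)/25 - 4*cos(5*t/2)/5; evaluating from 0 to 2*pi: ∫_{0}^{2*pi} (2*t - 2) sin(-5*t/2) dt = (4/5 - 8*pi/5) - (-4/5) = 8/5 - 8*pi/5.
So ∫_{-2*pi}^{2*pi} ψ(t) sin(-5*t/2) dt = 16/5 - 4*pi.
Hence Im(c_{-5}) = (-1/(4*pi))·(16/5 - 4*pi) = (-4/5 + pi)/pi.

(-4/5 + pi)/pi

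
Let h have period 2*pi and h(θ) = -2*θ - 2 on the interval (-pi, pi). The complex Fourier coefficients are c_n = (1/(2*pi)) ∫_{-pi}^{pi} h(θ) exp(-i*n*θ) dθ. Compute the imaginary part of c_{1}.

2

Since h is real-valued, Im(c_{1}) = -(1/(2*pi)) ∫_{-pi}^{pi} h(θ) sin(θ) dθ = -b_{1}/2.
Integrating by parts (boundary term plus one more integral), an antiderivative of (-2*θ - 2) sin(θ) is 2*θ*cos(θ) - 2*sin(θ) + 2*cos(θ); evaluating from -pi to pi: ∫_{-pi}^{pi} (-2*θ - 2) sin(θ) dθ = (-2*pi - 2) - (-2 + 2*pi) = -4*pi.
Hence Im(c_{1}) = (-1/(2*pi))·(-4*pi) = 2.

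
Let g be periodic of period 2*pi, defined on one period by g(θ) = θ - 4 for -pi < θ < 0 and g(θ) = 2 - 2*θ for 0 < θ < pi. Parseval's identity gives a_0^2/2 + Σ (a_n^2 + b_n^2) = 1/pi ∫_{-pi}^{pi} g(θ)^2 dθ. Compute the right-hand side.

5*pi**2/3 + 20

1/pi ∫_{-pi}^{pi} g(θ)^2 dθ = 1/pi · (5*pi*(pi**2 + 12)/3) = 5*pi**2/3 + 20.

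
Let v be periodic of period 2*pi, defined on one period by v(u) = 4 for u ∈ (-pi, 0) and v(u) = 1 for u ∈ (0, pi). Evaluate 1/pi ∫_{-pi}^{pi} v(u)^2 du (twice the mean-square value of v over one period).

17

1/pi ∫_{-pi}^{pi} v(u)^2 du = 1/pi · (17*pi) = 17.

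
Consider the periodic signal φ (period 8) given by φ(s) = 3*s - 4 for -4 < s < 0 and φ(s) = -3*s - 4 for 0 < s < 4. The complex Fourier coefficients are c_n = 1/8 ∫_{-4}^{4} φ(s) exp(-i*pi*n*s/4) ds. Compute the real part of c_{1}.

Since φ is real-valued, Re(c_{1}) = 1/8 ∫_{-4}^{4} φ(s) cos(pi*s/4) ds = a_{1}/2.
φ is even and cos(pi*s/4) is even, so the integrand is even: ∫_{-4}^{4} φ(s) cos(pi*s/4) ds = 2∫_0^{4} φ(s) cos(pi*s/4) ds.
Integrating by parts (boundary term plus one more integral), an antiderivative of (-3*s - 4) cos(pi*s/4) is -12*s*sin(pi*s/4)/pi - 16*sin(pi*s/4)/pi - 48*cos(pi*s/4)/pi**2; evaluating from 0 to 4: ∫_{0}^{4} (-3*s - 4) cos(pi*s/4) ds = (48/pi**2) - (-48/pi**2) = 96/pi**2.
So ∫_{-4}^{4} φ(s) cos(pi*s/4) ds = 192/pi**2.
Hence Re(c_{1}) = (1/8)·(192/pi**2) = 24/pi**2.

24/pi**2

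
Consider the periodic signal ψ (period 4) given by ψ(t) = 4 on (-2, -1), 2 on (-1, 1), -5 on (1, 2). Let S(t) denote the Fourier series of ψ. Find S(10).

t = 10 differs from t = 2 by 2 full period(s), and the series is 4-periodic.
At t = 2 the one-sided limits are ψ(2^-) = -5 and ψ(2^+) = 4.
By Dirichlet's theorem the series converges to their average, [(-5) + (4)]/2 = -1/2.

-1/2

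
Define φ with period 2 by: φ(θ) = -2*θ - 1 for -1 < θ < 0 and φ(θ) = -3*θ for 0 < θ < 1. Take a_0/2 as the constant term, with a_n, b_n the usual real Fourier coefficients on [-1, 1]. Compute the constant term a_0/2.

a_0 = ∫_{-1}^{1} φ(θ) dθ = -3/2.
So the constant term a_0/2 = -3/4.

-3/4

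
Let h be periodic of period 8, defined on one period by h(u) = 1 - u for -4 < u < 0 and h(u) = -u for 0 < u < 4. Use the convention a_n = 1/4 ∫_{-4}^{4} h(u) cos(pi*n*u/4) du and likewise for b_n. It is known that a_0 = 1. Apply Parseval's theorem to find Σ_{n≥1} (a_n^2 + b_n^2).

Parseval: a_0^2/2 + Σ_{n≥1} (a_n^2+b_n^2) = 1/4 ∫_{-4}^{4} h(u)^2 du = 47/3.
Subtract a_0^2/2 = 1/2: Σ (a_n^2+b_n^2) = 91/6.

91/6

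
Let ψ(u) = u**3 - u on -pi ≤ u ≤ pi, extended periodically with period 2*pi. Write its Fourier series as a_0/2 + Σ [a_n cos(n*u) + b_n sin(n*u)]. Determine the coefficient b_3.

b_3 = 1/pi ∫_{-pi}^{pi} ψ(u) sin(3*u) du.
ψ is odd and sin(3*u) is odd, so the integrand is even and b_3 = 2/pi ∫_0^{pi} ψ(u) sin(3*u) du.
Integrating by parts three times (tabular method), an antiderivative of (u**3 - u) sin(3*u) is -u**3*cos(3*u)/3 + u**2*sin(3*u)/3 + 5*u*cos(3*u)/9 - 5*sin(3*u)/27; evaluating from 0 to pi: ∫_{0}^{pi} (u**3 - u) sin(3*u) du = (pi*(-5 + 3*pi**2)/9) - (0) = pi*(-5 + 3*pi**2)/9.
Hence b_3 = (2/pi)·(pi*(-5 + 3*pi**2)/9) = -10/9 + 2*pi**2/3.

-10/9 + 2*pi**2/3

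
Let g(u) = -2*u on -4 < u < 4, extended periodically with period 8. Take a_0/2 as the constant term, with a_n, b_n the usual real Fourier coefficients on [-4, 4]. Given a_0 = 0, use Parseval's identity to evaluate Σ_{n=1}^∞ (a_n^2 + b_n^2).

Parseval: a_0^2/2 + Σ_{n≥1} (a_n^2+b_n^2) = 1/4 ∫_{-4}^{4} g(u)^2 du = 128/3.
Subtract a_0^2/2 = 0: Σ (a_n^2+b_n^2) = 128/3.

128/3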